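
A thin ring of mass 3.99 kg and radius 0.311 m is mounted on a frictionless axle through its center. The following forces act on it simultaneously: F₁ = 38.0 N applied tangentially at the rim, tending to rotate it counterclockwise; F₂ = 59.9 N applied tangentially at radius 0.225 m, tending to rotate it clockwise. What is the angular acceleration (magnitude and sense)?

I = MR² = (3.99)(0.311)² = 0.3859 kg·m².
Taking counterclockwise as positive: τ₁ = +(38.0)(0.311) = +11.82 N·m; τ₂ = −(59.9)(0.225) = −13.48 N·m.
Net torque τ = -1.659 N·m.
α = τ/I = -1.659/0.3859 = -4.300 rad/s².

α ≈ 4.30 rad/s², clockwise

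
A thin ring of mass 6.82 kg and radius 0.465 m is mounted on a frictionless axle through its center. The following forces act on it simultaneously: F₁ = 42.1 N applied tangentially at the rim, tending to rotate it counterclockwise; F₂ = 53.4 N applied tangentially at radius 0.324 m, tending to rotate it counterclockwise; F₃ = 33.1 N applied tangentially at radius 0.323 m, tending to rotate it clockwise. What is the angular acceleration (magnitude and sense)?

I = MR² = (6.82)(0.465)² = 1.475 kg·m².
Taking counterclockwise as positive: τ₁ = +(42.1)(0.465) = +19.58 N·m; τ₂ = +(53.4)(0.324) = +17.30 N·m; τ₃ = −(33.1)(0.323) = −10.69 N·m.
Net torque τ = 26.19 N·m.
α = τ/I = 26.19/1.475 = 17.76 rad/s².

α ≈ 17.8 rad/s², counterclockwise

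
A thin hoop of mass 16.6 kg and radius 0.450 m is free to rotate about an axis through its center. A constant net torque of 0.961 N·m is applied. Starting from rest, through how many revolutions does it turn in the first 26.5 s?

I = MR² = (16.6)(0.450)² = 3.362 kg·m².
α = τ/I = 0.961/3.362 = 0.2859 rad/s².
θ = ½αt² = ½(0.2859)(26.5)² = 100.4 rad.
Revolutions = θ/(2π) = 15.98.

≈ 16.0 revolutions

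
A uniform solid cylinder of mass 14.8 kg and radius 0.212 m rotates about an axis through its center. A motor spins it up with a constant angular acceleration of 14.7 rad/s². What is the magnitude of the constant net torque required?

I = ½MR² = (1/2)(14.8)(0.212)² = 0.3326 kg·m².
τ = Iα = (0.3326)(14.70) = 4.889 N·m.

τ ≈ 4.89 N·m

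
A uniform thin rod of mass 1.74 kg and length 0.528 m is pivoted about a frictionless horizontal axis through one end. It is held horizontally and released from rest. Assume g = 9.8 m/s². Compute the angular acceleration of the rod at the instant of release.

About the pivot, I = (1/3)ML² = (1/3)(1.74)(0.528)² = 0.1617 kg·m².
The weight acts at the center, a distance L/2 = 0.2640 m from the pivot; τ = Mg(L/2) = 4.502 N·m.
α = τ/I = 4.502/0.1617 = 27.84 rad/s².

α ≈ 27.8 rad/s²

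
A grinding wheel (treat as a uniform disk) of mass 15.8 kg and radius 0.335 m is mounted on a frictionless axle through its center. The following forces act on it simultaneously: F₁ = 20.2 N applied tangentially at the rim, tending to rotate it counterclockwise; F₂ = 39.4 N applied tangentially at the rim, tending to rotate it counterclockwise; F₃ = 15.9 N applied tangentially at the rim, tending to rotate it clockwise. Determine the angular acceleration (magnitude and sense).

I = ½MR² = (1/2)(15.8)(0.335)² = 0.8866 kg·m².
Taking counterclockwise as positive: τ₁ = +(20.2)(0.335) = +6.767 N·m; τ₂ = +(39.4)(0.335) = +13.20 N·m; τ₃ = −(15.9)(0.335) = −5.327 N·m.
Net torque τ = 14.64 N·m.
α = τ/I = 14.64/0.8866 = 16.51 rad/s².

α ≈ 16.5 rad/s², counterclockwise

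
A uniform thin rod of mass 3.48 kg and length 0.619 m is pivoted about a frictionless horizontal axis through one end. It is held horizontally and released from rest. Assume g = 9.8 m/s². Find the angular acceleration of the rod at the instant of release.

About the pivot, I = (1/3)ML² = (1/3)(3.48)(0.619)² = 0.4445 kg·m².
The weight acts at the center, a distance L/2 = 0.3095 m from the pivot; τ = Mg(L/2) = 10.56 N·m.
α = τ/I = 10.56/0.4445 = 23.75 rad/s².
(Equivalently α = (3g/(2L)) = 23.75 rad/s².)

α ≈ 23.7 rad/s²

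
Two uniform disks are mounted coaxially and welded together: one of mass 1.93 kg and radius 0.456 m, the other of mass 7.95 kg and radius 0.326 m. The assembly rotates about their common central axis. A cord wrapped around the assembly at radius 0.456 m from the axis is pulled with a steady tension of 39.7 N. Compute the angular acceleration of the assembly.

α ≈ 29.1 rad/s²

I = ½M₁R₁² + ½M₂R₂² = ½(1.93)(0.456)² + ½(7.95)(0.326)² = 0.6231 kg·m².
τ = F r = (39.7)(0.456) = 18.10 N·m.
α = τ/I = 18.10/0.6231 = 29.05 rad/s².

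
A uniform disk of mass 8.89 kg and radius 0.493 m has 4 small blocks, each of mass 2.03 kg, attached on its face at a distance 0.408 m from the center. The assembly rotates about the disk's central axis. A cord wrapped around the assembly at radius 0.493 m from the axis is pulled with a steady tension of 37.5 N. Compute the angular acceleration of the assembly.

I_disk = ½MR² = ½(8.89)(0.493)² = 1.080 kg·m².
I_blocks = 4·m·r² = 4(2.03)(0.408)² = 1.352 kg·m².
Total I = 2.432 kg·m².
τ = F r = (37.5)(0.493) = 18.49 N·m.
α = τ/I = 18.49/2.432 = 7.602 rad/s².

α ≈ 7.60 rad/s²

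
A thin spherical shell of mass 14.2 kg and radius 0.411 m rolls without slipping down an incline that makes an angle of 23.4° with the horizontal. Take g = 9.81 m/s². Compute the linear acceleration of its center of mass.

Translation along the incline: Mg sinθ − f = Ma.
Rotation about the center: fR = Iα with I = (2/3)MR². No-slip gives a = αR, so f = (I/R²)a = (2/3)M a.
Substituting: Mg sinθ = (1 + 0.6667)Ma, so a = g sinθ/(1 + 0.6667) = (9.81) sin 23.4° / 1.667 = 2.338 m/s².

a ≈ 2.34 m/s²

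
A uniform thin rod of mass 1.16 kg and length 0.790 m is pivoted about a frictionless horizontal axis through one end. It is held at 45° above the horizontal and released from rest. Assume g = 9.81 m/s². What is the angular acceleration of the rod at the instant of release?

About the pivot, I = (1/3)ML² = (1/3)(1.16)(0.790)² = 0.2413 kg·m².
The weight acts at the center, a distance L/2 = 0.3950 m from the pivot; τ = Mg(L/2) cos 45° = 3.178 N·m.
α = τ/I = 3.178/0.2413 = 13.17 rad/s².
(Equivalently α = (3g/(2L)) cos 45° = 13.17 rad/s².)

α ≈ 13.2 rad/s²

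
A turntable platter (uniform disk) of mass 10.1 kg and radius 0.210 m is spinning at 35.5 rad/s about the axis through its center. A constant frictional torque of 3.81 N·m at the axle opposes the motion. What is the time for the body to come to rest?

I = ½MR² = (1/2)(10.1)(0.210)² = 0.2227 kg·m².
The net torque has magnitude 3.81 N·m, opposing ω.
|α| = τ/I = 3.810/0.2227 = 17.11 rad/s² (deceleration).
0 = ω₀ − |α|t ⇒ t = ω₀/|α| = 35.5/17.11 = 2.075 s.

t ≈ 2.08 s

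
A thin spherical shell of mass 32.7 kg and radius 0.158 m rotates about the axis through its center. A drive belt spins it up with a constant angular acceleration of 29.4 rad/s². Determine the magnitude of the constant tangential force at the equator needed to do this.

I = (2/3)MR² = (2/3)(32.7)(0.158)² = 0.5442 kg·m².
The required torque is τ = Iα = (0.5442)(29.40) = 16.00 N·m.
A tangential force at the equator gives τ = FR, so F = τ/R = 16.00/0.158 = 101.3 N.

F ≈ 101 N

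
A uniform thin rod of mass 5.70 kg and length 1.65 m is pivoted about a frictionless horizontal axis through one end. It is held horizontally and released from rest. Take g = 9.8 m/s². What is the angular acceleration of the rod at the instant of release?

About the pivot, I = (1/3)ML² = (1/3)(5.70)(1.65)² = 5.173 kg·m².
The weight acts at the center, a distance L/2 = 0.8250 m from the pivot; τ = Mg(L/2) = 46.08 N·m.
α = τ/I = 46.08/5.173 = 8.909 rad/s².

α ≈ 8.91 rad/s²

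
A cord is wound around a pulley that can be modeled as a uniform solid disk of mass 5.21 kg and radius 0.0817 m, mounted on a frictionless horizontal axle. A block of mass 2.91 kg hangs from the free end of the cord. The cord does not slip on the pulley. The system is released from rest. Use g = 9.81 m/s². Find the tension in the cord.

T ≈ 13.5 N

I = ½MR² = (1/2)(5.21)(0.0817)² = 0.01739 kg·m².
Block: mg − T = ma. Pulley: TR = Iα. No-slip: a = αR, so T = (I/R²)a = 2.605·a.
Then mg = (m + 2.605)a, so a = (2.91)(9.81)/(2.91 + 2.605) = 5.176 m/s².
T = 2.605·a = 13.48 N.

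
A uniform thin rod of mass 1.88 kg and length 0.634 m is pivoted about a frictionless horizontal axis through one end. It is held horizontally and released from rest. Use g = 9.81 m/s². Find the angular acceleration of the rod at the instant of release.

α ≈ 23.2 rad/s²

About the pivot, I = (1/3)ML² = (1/3)(1.88)(0.634)² = 0.2519 kg·m².
The weight acts at the center, a distance L/2 = 0.3170 m from the pivot; τ = Mg(L/2) = 5.846 N·m.
α = τ/I = 5.846/0.2519 = 23.21 rad/s².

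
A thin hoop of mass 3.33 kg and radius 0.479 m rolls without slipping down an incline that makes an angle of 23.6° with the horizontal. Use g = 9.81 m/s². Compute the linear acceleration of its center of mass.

a ≈ 1.96 m/s²

Translation along the incline: Mg sinθ − f = Ma.
Rotation about the center: fR = Iα with I = MR². No-slip gives a = αR, so f = (I/R²)a = M a.
Substituting: Mg sinθ = (1 + 1.000)Ma, so a = g sinθ/(1 + 1.000) = (9.81) sin 23.6° / 2.000 = 1.964 m/s².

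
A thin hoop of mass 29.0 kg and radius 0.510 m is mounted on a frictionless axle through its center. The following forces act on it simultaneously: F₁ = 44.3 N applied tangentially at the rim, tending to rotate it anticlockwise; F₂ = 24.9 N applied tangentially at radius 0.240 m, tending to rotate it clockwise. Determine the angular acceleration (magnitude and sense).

α ≈ 2.20 rad/s², anticlockwise

I = MR² = (29.0)(0.510)² = 7.543 kg·m².
Taking anticlockwise as positive: τ₁ = +(44.3)(0.510) = +22.59 N·m; τ₂ = −(24.9)(0.240) = −5.976 N·m.
Net torque τ = 16.62 N·m.
α = τ/I = 16.62/7.543 = 2.203 rad/s².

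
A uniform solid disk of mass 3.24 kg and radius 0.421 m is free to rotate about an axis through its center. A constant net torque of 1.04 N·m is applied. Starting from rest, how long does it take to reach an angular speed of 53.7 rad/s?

I = ½MR² = (1/2)(3.24)(0.421)² = 0.2871 kg·m².
α = τ/I = 1.04/0.2871 = 3.622 rad/s².
ω = αt ⇒ t = ω/α = 53.7/3.622 = 14.83 s.

t ≈ 14.8 s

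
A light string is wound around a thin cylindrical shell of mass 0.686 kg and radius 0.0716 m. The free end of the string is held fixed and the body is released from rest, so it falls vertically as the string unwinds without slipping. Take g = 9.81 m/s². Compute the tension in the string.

T ≈ 3.36 N

Translation: Mg − T = Ma. Rotation about the center: TR = Iα with I = MR².
With a = αR: T = (I/R²)a = M a, so Mg = (1 + 1.000)Ma.
a = g/(1 + 1.000) = 9.81/2.000 = 4.905 m/s².
T = 1.000·M·a = (1.000)(0.686)(4.905) = 3.365 N.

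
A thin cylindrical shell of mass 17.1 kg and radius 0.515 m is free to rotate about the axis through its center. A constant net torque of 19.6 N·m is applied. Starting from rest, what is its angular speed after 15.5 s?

I = MR² = (17.1)(0.515)² = 4.535 kg·m².
α = τ/I = 19.6/4.535 = 4.322 rad/s².
ω = ω₀ + αt = 0 + (4.322)(15.5) = 66.98 rad/s.

ω ≈ 67.0 rad/s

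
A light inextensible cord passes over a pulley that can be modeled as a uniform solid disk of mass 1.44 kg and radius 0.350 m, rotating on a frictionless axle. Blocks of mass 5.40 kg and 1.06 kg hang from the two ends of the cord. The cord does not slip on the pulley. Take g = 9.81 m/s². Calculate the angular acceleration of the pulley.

α ≈ 16.9 rad/s²

I = ½MR² = (1/2)(1.44)(0.350)² = 0.08820 kg·m².
Heavier block: m₁g − T₁ = m₁a. Lighter block: T₂ − m₂g = m₂a.
Pulley: (T₁ − T₂)R = Iα = I(a/R), so T₁ − T₂ = (I/R²)a = (1/2)M_p a = 0.7200·a.
Adding the three: (m₁ − m₂)g = (m₁ + m₂ + 0.7200)a, so a = (5.40 − 1.06)(9.81)/(5.40 + 1.06 + 0.7200) = 5.930 m/s².
α = a/R = 5.930/0.350 = 16.94 rad/s².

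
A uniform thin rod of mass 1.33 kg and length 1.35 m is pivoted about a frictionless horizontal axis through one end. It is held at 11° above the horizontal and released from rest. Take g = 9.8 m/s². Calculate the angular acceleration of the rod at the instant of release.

About the pivot, I = (1/3)ML² = (1/3)(1.33)(1.35)² = 0.8080 kg·m².
The weight acts at the center, a distance L/2 = 0.6750 m from the pivot; τ = Mg(L/2) cos 11° = 8.636 N·m.
α = τ/I = 8.636/0.8080 = 10.69 rad/s².

α ≈ 10.7 rad/s²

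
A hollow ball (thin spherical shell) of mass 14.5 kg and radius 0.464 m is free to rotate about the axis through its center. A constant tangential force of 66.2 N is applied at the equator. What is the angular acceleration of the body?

I = (2/3)MR² = (2/3)(14.5)(0.464)² = 2.081 kg·m².
τ = F R = (66.2)(0.464) = 30.72 N·m.
From τ = Iα: α = 30.72/2.081 = 14.76 rad/s².

α ≈ 14.8 rad/s²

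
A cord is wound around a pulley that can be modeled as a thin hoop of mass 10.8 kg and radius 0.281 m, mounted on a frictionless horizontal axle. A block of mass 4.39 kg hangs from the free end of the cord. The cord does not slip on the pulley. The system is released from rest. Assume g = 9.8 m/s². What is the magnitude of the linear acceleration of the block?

I = MR² = (10.8)(0.281)² = 0.8528 kg·m².
Block: mg − T = ma. Pulley: TR = Iα. No-slip: a = αR, so T = (I/R²)a = 10.80·a.
Then mg = (m + 10.80)a, so a = (4.39)(9.8)/(4.39 + 10.80) = 2.832 m/s².

a ≈ 2.83 m/s²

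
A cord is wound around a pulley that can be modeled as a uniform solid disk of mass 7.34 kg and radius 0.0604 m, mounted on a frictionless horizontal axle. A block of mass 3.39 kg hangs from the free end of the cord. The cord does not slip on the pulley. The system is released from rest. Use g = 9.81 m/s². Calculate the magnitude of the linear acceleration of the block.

a ≈ 4.71 m/s²

I = ½MR² = (1/2)(7.34)(0.0604)² = 0.01339 kg·m².
Block: mg − T = ma. Pulley: TR = Iα. No-slip: a = αR, so T = (I/R²)a = 3.670·a.
Then mg = (m + 3.670)a, so a = (3.39)(9.81)/(3.39 + 3.670) = 4.710 m/s².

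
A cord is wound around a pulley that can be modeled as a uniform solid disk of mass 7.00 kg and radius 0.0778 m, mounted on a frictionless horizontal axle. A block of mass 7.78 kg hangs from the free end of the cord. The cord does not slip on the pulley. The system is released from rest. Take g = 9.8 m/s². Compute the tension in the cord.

T ≈ 23.7 N

I = ½MR² = (1/2)(7.00)(0.0778)² = 0.02118 kg·m².
Block: mg − T = ma. Pulley: TR = Iα. No-slip: a = αR, so T = (I/R²)a = 3.500·a.
Then mg = (m + 3.500)a, so a = (7.78)(9.8)/(7.78 + 3.500) = 6.759 m/s².
T = 3.500·a = 23.66 N.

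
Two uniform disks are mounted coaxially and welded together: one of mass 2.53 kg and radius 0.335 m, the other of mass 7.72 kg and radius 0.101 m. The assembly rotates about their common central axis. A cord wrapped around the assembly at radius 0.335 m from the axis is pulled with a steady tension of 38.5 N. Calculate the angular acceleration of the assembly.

I = ½M₁R₁² + ½M₂R₂² = ½(2.53)(0.335)² + ½(7.72)(0.101)² = 0.1813 kg·m².
τ = F r = (38.5)(0.335) = 12.90 N·m.
α = τ/I = 12.90/0.1813 = 71.12 rad/s².

α ≈ 71.1 rad/s²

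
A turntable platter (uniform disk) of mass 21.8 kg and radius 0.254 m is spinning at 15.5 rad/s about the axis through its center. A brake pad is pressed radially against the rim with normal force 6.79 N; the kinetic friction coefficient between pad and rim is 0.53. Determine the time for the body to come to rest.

t ≈ 11.9 s

I = ½MR² = (1/2)(21.8)(0.254)² = 0.7032 kg·m².
Friction force f = μN = (0.53)(6.79) = 3.599 N at the rim; torque magnitude τ = fR = 0.9141 N·m, opposing ω.
|α| = τ/I = 0.9141/0.7032 = 1.300 rad/s² (deceleration).
0 = ω₀ − |α|t ⇒ t = ω₀/|α| = 15.5/1.300 = 11.92 s.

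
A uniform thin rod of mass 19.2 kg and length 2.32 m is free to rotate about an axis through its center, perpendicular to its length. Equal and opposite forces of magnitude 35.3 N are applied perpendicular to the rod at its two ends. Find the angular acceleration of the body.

I = (1/12)ML² = (1/12)(19.2)(2.32)² = 8.612 kg·m².
The couple gives τ = F·(L/2) + F·(L/2) = F L = (35.3)(2.32) = 81.90 N·m.
From τ = Iα: α = 81.90/8.612 = 9.510 rad/s².

α ≈ 9.51 rad/s²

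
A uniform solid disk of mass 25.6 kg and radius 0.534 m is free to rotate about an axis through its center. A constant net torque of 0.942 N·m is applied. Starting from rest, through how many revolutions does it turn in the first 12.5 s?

≈ 3.21 revolutions

I = ½MR² = (1/2)(25.6)(0.534)² = 3.650 kg·m².
α = τ/I = 0.942/3.650 = 0.2581 rad/s².
θ = ½αt² = ½(0.2581)(12.5)² = 20.16 rad.
Revolutions = θ/(2π) = 3.209.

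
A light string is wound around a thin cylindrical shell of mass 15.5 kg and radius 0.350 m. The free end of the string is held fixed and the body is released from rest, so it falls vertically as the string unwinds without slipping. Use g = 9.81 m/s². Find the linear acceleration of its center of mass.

a ≈ 4.91 m/s²

Translation: Mg − T = Ma. Rotation about the center: TR = Iα with I = MR².
With a = αR: T = (I/R²)a = M a, so Mg = (1 + 1.000)Ma.
a = g/(1 + 1.000) = 9.81/2.000 = 4.905 m/s².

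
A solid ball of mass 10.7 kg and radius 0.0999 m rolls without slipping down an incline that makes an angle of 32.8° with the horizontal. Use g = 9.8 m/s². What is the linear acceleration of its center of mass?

a ≈ 3.79 m/s²

Translation along the incline: Mg sinθ − f = Ma.
Rotation about the center: fR = Iα with I = (2/5)MR². No-slip gives a = αR, so f = (I/R²)a = (2/5)M a.
Substituting: Mg sinθ = (1 + 0.4000)Ma, so a = g sinθ/(1 + 0.4000) = (9.8) sin 32.8° / 1.400 = 3.792 m/s².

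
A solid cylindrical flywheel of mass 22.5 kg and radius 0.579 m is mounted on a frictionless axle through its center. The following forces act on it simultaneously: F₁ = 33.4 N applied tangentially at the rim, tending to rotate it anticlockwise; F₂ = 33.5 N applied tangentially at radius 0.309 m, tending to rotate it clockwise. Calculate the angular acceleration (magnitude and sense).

I = ½MR² = (1/2)(22.5)(0.579)² = 3.771 kg·m².
Taking anticlockwise as positive: τ₁ = +(33.4)(0.579) = +19.34 N·m; τ₂ = −(33.5)(0.309) = −10.35 N·m.
Net torque τ = 8.987 N·m.
α = τ/I = 8.987/3.771 = 2.383 rad/s².

α ≈ 2.38 rad/s², anticlockwise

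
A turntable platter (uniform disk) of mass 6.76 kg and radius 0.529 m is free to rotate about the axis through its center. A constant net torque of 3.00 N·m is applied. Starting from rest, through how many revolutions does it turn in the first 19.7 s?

I = ½MR² = (1/2)(6.76)(0.529)² = 0.9459 kg·m².
α = τ/I = 3.00/0.9459 = 3.172 rad/s².
θ = ½αt² = ½(3.172)(19.7)² = 615.5 rad.
Revolutions = θ/(2π) = 97.95.

≈ 98.0 revolutions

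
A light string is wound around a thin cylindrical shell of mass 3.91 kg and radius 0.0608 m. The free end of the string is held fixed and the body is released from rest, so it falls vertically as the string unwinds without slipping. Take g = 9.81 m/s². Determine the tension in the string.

T ≈ 19.2 N

Translation: Mg − T = Ma. Rotation about the center: TR = Iα with I = MR².
With a = αR: T = (I/R²)a = M a, so Mg = (1 + 1.000)Ma.
a = g/(1 + 1.000) = 9.81/2.000 = 4.905 m/s².
T = 1.000·M·a = (1.000)(3.91)(4.905) = 19.18 N.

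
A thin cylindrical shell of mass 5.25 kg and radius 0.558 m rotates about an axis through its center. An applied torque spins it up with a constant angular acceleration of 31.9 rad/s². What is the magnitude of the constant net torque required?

I = MR² = (5.25)(0.558)² = 1.635 kg·m².
τ = Iα = (1.635)(31.90) = 52.15 N·m.

τ ≈ 52.1 N·m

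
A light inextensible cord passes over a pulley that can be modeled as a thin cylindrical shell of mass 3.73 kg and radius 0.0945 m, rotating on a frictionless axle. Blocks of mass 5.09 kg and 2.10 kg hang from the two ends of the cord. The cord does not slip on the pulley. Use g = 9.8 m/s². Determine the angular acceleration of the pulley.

α ≈ 28.4 rad/s²

I = MR² = (3.73)(0.0945)² = 0.03331 kg·m².
Heavier block: m₁g − T₁ = m₁a. Lighter block: T₂ − m₂g = m₂a.
Pulley: (T₁ − T₂)R = Iα = I(a/R), so T₁ − T₂ = (I/R²)a = 1·M_p a = 3.730·a.
Adding the three: (m₁ − m₂)g = (m₁ + m₂ + 3.730)a, so a = (5.09 − 2.10)(9.8)/(5.09 + 2.10 + 3.730) = 2.683 m/s².
α = a/R = 2.683/0.0945 = 28.40 rad/s².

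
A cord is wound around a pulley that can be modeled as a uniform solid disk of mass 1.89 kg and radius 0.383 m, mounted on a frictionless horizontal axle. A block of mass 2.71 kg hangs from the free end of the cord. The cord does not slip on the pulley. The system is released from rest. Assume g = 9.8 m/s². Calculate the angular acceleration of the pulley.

I = ½MR² = (1/2)(1.89)(0.383)² = 0.1386 kg·m².
Block: mg − T = ma. Pulley: TR = Iα. No-slip: a = αR, so T = (I/R²)a = 0.9450·a.
Then mg = (m + 0.9450)a, so a = (2.71)(9.8)/(2.71 + 0.9450) = 7.266 m/s².
α = a/R = 7.266/0.383 = 18.97 rad/s².

α ≈ 19.0 rad/s²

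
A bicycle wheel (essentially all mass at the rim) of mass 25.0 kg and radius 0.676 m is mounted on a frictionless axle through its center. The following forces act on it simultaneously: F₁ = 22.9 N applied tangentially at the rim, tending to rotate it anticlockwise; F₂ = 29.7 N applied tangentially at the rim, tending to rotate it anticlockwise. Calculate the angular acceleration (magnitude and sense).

I = MR² = (25.0)(0.676)² = 11.42 kg·m².
Taking anticlockwise as positive: τ₁ = +(22.9)(0.676) = +15.48 N·m; τ₂ = +(29.7)(0.676) = +20.08 N·m.
Net torque τ = 35.56 N·m.
α = τ/I = 35.56/11.42 = 3.112 rad/s².

α ≈ 3.11 rad/s², anticlockwise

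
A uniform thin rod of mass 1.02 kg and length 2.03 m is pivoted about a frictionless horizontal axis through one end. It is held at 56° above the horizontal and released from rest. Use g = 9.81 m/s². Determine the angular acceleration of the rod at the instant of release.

About the pivot, I = (1/3)ML² = (1/3)(1.02)(2.03)² = 1.401 kg·m².
The weight acts at the center, a distance L/2 = 1.015 m from the pivot; τ = Mg(L/2) cos 56° = 5.679 N·m.
α = τ/I = 5.679/1.401 = 4.053 rad/s².

α ≈ 4.05 rad/s²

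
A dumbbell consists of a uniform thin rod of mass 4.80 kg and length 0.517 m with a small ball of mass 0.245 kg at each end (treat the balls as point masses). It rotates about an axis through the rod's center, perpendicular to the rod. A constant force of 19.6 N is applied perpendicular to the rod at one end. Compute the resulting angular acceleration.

α ≈ 36.3 rad/s²

I_rod = (1/12)ML² = (1/12)(4.80)(0.517)² = 0.1069 kg·m².
I_balls = 2·m·(L/2)² = 2(0.245)(0.2585)² = 0.03274 kg·m².
Total I = 0.1397 kg·m².
τ = F·(L/2) = (19.6)(0.259) = 5.067 N·m.
α = τ/I = 5.067/0.1397 = 36.28 rad/s².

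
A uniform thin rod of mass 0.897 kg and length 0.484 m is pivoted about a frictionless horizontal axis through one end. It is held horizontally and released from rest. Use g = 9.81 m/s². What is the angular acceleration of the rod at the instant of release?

About the pivot, I = (1/3)ML² = (1/3)(0.897)(0.484)² = 0.07004 kg·m².
The weight acts at the center, a distance L/2 = 0.2420 m from the pivot; τ = Mg(L/2) = 2.129 N·m.
α = τ/I = 2.129/0.07004 = 30.40 rad/s².

α ≈ 30.4 rad/s²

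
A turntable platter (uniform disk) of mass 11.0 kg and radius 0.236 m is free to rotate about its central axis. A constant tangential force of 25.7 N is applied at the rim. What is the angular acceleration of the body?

α ≈ 19.8 rad/s²

I = ½MR² = (1/2)(11.0)(0.236)² = 0.3063 kg·m².
τ = F R = (25.7)(0.236) = 6.065 N·m.
From τ = Iα: α = 6.065/0.3063 = 19.80 rad/s².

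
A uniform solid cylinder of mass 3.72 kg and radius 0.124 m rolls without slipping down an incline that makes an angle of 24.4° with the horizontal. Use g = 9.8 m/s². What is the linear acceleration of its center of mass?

Translation along the incline: Mg sinθ − f = Ma.
Rotation about the center: fR = Iα with I = ½MR². No-slip gives a = αR, so f = (I/R²)a = (1/2)M a.
Substituting: Mg sinθ = (1 + 0.5000)Ma, so a = g sinθ/(1 + 0.5000) = (9.8) sin 24.4° / 1.500 = 2.699 m/s².

a ≈ 2.70 m/s²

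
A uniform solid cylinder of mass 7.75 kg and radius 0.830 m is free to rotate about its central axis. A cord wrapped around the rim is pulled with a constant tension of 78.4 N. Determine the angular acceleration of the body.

I = ½MR² = (1/2)(7.75)(0.830)² = 2.669 kg·m².
τ = F R = (78.4)(0.830) = 65.07 N·m.
From τ = Iα: α = 65.07/2.669 = 24.38 rad/s².

α ≈ 24.4 rad/s²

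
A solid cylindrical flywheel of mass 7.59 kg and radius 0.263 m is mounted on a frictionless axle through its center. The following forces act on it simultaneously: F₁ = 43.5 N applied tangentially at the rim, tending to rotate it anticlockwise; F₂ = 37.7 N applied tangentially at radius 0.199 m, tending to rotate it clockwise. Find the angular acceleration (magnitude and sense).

I = ½MR² = (1/2)(7.59)(0.263)² = 0.2625 kg·m².
Taking anticlockwise as positive: τ₁ = +(43.5)(0.263) = +11.44 N·m; τ₂ = −(37.7)(0.199) = −7.502 N·m.
Net torque τ = 3.938 N·m.
α = τ/I = 3.938/0.2625 = 15.00 rad/s².

α ≈ 15.0 rad/s², anticlockwise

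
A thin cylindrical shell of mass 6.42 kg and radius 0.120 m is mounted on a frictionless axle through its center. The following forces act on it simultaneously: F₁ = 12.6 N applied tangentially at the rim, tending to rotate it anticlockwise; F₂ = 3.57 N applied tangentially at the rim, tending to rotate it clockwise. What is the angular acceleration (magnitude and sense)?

α ≈ 11.7 rad/s², anticlockwise

I = MR² = (6.42)(0.120)² = 0.09245 kg·m².
Taking anticlockwise as positive: τ₁ = +(12.6)(0.120) = +1.512 N·m; τ₂ = −(3.57)(0.120) = −0.4284 N·m.
Net torque τ = 1.084 N·m.
α = τ/I = 1.084/0.09245 = 11.72 rad/s².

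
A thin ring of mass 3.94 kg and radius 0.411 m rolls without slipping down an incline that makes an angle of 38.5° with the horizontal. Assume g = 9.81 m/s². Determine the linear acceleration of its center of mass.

Translation along the incline: Mg sinθ − f = Ma.
Rotation about the center: fR = Iα with I = MR². No-slip gives a = αR, so f = (I/R²)a = M a.
Substituting: Mg sinθ = (1 + 1.000)Ma, so a = g sinθ/(1 + 1.000) = (9.81) sin 38.5° / 2.000 = 3.053 m/s².

a ≈ 3.05 m/s²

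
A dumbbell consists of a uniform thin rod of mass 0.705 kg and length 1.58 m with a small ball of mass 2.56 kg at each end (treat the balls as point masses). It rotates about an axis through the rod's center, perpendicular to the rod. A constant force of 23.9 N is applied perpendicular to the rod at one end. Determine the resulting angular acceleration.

α ≈ 5.65 rad/s²

I_rod = (1/12)ML² = (1/12)(0.705)(1.58)² = 0.1467 kg·m².
I_balls = 2·m·(L/2)² = 2(2.56)(0.7900)² = 3.195 kg·m².
Total I = 3.342 kg·m².
τ = F·(L/2) = (23.9)(0.790) = 18.88 N·m.
α = τ/I = 18.88/3.342 = 5.650 rad/s².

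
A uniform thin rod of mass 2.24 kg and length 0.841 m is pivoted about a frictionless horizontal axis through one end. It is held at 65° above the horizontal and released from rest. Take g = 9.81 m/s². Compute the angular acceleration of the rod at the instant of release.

α ≈ 7.39 rad/s²

About the pivot, I = (1/3)ML² = (1/3)(2.24)(0.841)² = 0.5281 kg·m².
The weight acts at the center, a distance L/2 = 0.4205 m from the pivot; τ = Mg(L/2) cos 65° = 3.905 N·m.
α = τ/I = 3.905/0.5281 = 7.395 rad/s².
(Equivalently α = (3g/(2L)) cos 65° = 7.395 rad/s².)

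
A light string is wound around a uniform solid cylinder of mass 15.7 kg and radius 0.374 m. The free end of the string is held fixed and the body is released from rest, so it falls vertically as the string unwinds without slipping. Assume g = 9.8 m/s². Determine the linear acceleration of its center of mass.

Translation: Mg − T = Ma. Rotation about the center: TR = Iα with I = ½MR².
With a = αR: T = (I/R²)a = (1/2)M a, so Mg = (1 + 0.5000)Ma.
a = g/(1 + 0.5000) = 9.8/1.500 = 6.533 m/s².

a ≈ 6.53 m/s²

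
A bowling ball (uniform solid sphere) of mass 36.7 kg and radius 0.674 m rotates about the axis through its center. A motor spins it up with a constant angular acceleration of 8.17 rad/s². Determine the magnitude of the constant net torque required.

τ ≈ 54.5 N·m

I = (2/5)MR² = (2/5)(36.7)(0.674)² = 6.669 kg·m².
τ = Iα = (6.669)(8.170) = 54.48 N·m.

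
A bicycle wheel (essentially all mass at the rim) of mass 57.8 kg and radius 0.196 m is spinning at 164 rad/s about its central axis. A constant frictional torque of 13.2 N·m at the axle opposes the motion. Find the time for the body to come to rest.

t ≈ 27.6 s

I = MR² = (57.8)(0.196)² = 2.220 kg·m².
The net torque has magnitude 13.2 N·m, opposing ω.
|α| = τ/I = 13.20/2.220 = 5.945 rad/s² (deceleration).
0 = ω₀ − |α|t ⇒ t = ω₀/|α| = 164/5.945 = 27.59 s.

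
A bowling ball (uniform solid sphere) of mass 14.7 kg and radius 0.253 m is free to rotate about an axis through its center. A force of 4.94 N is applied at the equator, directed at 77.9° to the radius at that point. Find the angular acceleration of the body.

α ≈ 3.25 rad/s²

I = (2/5)MR² = (2/5)(14.7)(0.253)² = 0.3764 kg·m².
Only the tangential component produces torque: τ = F R sinθ = (4.94)(0.253) sin 77.9° = 1.222 N·m.
From τ = Iα: α = 1.222/0.3764 = 3.247 rad/s².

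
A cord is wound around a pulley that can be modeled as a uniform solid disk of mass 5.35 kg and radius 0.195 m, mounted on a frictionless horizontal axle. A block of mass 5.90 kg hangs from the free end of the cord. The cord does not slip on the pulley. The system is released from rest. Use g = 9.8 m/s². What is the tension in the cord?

I = ½MR² = (1/2)(5.35)(0.195)² = 0.1017 kg·m².
Block: mg − T = ma. Pulley: TR = Iα. No-slip: a = αR, so T = (I/R²)a = 2.675·a.
Then mg = (m + 2.675)a, so a = (5.90)(9.8)/(5.90 + 2.675) = 6.743 m/s².
T = 2.675·a = 18.04 N.

T ≈ 18.0 N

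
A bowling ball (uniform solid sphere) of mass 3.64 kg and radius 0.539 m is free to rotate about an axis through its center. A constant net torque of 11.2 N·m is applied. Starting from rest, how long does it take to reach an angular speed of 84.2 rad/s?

I = (2/5)MR² = (2/5)(3.64)(0.539)² = 0.4230 kg·m².
α = τ/I = 11.2/0.4230 = 26.48 rad/s².
ω = αt ⇒ t = ω/α = 84.2/26.48 = 3.180 s.

t ≈ 3.18 s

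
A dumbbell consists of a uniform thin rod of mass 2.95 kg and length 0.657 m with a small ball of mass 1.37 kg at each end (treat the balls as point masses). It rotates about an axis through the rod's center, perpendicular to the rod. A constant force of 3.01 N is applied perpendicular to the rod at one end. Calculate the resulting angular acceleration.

I_rod = (1/12)ML² = (1/12)(2.95)(0.657)² = 0.1061 kg·m².
I_balls = 2·m·(L/2)² = 2(1.37)(0.3285)² = 0.2957 kg·m².
Total I = 0.4018 kg·m².
τ = F·(L/2) = (3.01)(0.329) = 0.9888 N·m.
α = τ/I = 0.9888/0.4018 = 2.461 rad/s².

α ≈ 2.46 rad/s²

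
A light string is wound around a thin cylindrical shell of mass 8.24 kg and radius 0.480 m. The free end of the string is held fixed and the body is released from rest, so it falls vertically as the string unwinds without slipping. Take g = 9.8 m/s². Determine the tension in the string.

T ≈ 40.4 N

Translation: Mg − T = Ma. Rotation about the center: TR = Iα with I = MR².
With a = αR: T = (I/R²)a = M a, so Mg = (1 + 1.000)Ma.
a = g/(1 + 1.000) = 9.8/2.000 = 4.900 m/s².
T = 1.000·M·a = (1.000)(8.24)(4.900) = 40.38 N.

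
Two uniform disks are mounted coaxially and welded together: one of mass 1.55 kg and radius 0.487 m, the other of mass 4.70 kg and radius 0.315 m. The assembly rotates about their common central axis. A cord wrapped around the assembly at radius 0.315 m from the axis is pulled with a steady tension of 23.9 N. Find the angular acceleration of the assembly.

α ≈ 18.1 rad/s²

I = ½M₁R₁² + ½M₂R₂² = ½(1.55)(0.487)² + ½(4.70)(0.315)² = 0.4170 kg·m².
τ = F r = (23.9)(0.315) = 7.528 N·m.
α = τ/I = 7.528/0.4170 = 18.05 rad/s².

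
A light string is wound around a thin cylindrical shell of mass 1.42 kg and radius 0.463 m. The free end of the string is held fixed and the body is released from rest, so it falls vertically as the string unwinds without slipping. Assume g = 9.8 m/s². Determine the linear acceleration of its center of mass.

a ≈ 4.90 m/s²

Translation: Mg − T = Ma. Rotation about the center: TR = Iα with I = MR².
With a = αR: T = (I/R²)a = M a, so Mg = (1 + 1.000)Ma.
a = g/(1 + 1.000) = 9.8/2.000 = 4.900 m/s².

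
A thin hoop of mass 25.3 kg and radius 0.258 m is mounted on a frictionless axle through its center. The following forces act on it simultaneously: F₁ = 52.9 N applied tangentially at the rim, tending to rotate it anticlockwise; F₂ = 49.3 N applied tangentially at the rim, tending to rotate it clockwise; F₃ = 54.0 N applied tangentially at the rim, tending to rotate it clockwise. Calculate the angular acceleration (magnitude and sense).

I = MR² = (25.3)(0.258)² = 1.684 kg·m².
Taking anticlockwise as positive: τ₁ = +(52.9)(0.258) = +13.65 N·m; τ₂ = −(49.3)(0.258) = −12.72 N·m; τ₃ = −(54.0)(0.258) = −13.93 N·m.
Net torque τ = -13.00 N·m.
α = τ/I = -13.00/1.684 = -7.721 rad/s².

α ≈ 7.72 rad/s², clockwise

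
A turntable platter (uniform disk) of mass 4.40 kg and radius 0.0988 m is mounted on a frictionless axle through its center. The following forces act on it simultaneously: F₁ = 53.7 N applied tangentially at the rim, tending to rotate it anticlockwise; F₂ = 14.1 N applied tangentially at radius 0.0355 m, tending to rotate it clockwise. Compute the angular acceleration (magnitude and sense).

I = ½MR² = (1/2)(4.40)(0.0988)² = 0.02148 kg·m².
Taking anticlockwise as positive: τ₁ = +(53.7)(0.0988) = +5.306 N·m; τ₂ = −(14.1)(0.0355) = −0.5005 N·m.
Net torque τ = 4.805 N·m.
α = τ/I = 4.805/0.02148 = 223.7 rad/s².

α ≈ 224 rad/s², anticlockwise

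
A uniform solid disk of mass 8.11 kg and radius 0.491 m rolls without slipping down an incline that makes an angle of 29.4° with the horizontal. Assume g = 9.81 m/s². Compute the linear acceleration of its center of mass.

a ≈ 3.21 m/s²

Translation along the incline: Mg sinθ − f = Ma.
Rotation about the center: fR = Iα with I = ½MR². No-slip gives a = αR, so f = (I/R²)a = (1/2)M a.
Substituting: Mg sinθ = (1 + 0.5000)Ma, so a = g sinθ/(1 + 0.5000) = (9.81) sin 29.4° / 1.500 = 3.211 m/s².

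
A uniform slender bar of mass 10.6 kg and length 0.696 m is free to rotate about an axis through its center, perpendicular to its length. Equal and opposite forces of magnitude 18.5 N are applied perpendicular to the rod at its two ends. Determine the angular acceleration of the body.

α ≈ 30.1 rad/s²

I = (1/12)ML² = (1/12)(10.6)(0.696)² = 0.4279 kg·m².
The couple gives τ = F·(L/2) + F·(L/2) = F L = (18.5)(0.696) = 12.88 N·m.
From τ = Iα: α = 12.88/0.4279 = 30.09 rad/s².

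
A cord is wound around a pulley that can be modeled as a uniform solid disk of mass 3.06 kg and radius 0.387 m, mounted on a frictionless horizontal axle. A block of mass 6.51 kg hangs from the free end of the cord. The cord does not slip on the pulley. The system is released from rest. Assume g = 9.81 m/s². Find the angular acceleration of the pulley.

I = ½MR² = (1/2)(3.06)(0.387)² = 0.2291 kg·m².
Block: mg − T = ma. Pulley: TR = Iα. No-slip: a = αR, so T = (I/R²)a = 1.530·a.
Then mg = (m + 1.530)a, so a = (6.51)(9.81)/(6.51 + 1.530) = 7.943 m/s².
α = a/R = 7.943/0.387 = 20.52 rad/s².

α ≈ 20.5 rad/s²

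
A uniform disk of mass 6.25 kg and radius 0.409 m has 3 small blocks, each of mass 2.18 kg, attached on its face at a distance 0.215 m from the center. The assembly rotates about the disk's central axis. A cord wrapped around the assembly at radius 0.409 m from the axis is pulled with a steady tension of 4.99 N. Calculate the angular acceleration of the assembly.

I_disk = ½MR² = ½(6.25)(0.409)² = 0.5228 kg·m².
I_blocks = 3·m·r² = 3(2.18)(0.215)² = 0.3023 kg·m².
Total I = 0.8251 kg·m².
τ = F r = (4.99)(0.409) = 2.041 N·m.
α = τ/I = 2.041/0.8251 = 2.474 rad/s².

α ≈ 2.47 rad/s²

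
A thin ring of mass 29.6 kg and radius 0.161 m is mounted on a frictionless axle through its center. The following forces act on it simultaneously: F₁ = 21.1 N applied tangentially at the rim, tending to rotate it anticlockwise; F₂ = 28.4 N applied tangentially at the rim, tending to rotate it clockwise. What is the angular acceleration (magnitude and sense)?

α ≈ 1.53 rad/s², clockwise

I = MR² = (29.6)(0.161)² = 0.7673 kg·m².
Taking anticlockwise as positive: τ₁ = +(21.1)(0.161) = +3.397 N·m; τ₂ = −(28.4)(0.161) = −4.572 N·m.
Net torque τ = -1.175 N·m.
α = τ/I = -1.175/0.7673 = -1.532 rad/s².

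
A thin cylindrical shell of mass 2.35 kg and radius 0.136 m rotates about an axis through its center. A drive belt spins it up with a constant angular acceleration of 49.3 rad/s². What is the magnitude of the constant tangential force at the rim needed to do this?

F ≈ 15.8 N

I = MR² = (2.35)(0.136)² = 0.04347 kg·m².
The required torque is τ = Iα = (0.04347)(49.30) = 2.143 N·m.
A tangential force at the rim gives τ = FR, so F = τ/R = 2.143/0.136 = 15.76 N.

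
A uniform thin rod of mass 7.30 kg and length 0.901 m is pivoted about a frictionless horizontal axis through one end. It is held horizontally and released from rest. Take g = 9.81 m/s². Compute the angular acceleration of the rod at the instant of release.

α ≈ 16.3 rad/s²

About the pivot, I = (1/3)ML² = (1/3)(7.30)(0.901)² = 1.975 kg·m².
The weight acts at the center, a distance L/2 = 0.4505 m from the pivot; τ = Mg(L/2) = 32.26 N·m.
α = τ/I = 32.26/1.975 = 16.33 rad/s².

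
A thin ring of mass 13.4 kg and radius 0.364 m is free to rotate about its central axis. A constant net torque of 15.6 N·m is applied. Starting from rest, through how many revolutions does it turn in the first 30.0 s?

≈ 629 revolutions

I = MR² = (13.4)(0.364)² = 1.775 kg·m².
α = τ/I = 15.6/1.775 = 8.787 rad/s².
θ = ½αt² = ½(8.787)(30.0)² = 3954 rad.
Revolutions = θ/(2π) = 629.3.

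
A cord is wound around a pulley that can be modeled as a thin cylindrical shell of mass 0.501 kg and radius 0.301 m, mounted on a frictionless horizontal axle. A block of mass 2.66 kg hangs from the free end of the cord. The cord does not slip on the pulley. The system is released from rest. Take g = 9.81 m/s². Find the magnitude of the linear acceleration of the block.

I = MR² = (0.501)(0.301)² = 0.04539 kg·m².
Block: mg − T = ma. Pulley: TR = Iα. No-slip: a = αR, so T = (I/R²)a = 0.5010·a.
Then mg = (m + 0.5010)a, so a = (2.66)(9.81)/(2.66 + 0.5010) = 8.255 m/s².

a ≈ 8.26 m/s²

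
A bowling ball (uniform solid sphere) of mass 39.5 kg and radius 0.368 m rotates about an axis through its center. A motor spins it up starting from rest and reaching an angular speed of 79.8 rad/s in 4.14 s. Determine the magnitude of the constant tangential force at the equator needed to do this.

I = (2/5)MR² = (2/5)(39.5)(0.368)² = 2.140 kg·m².
α = Δω/Δt = (79.8 − 0)/4.14 = 19.28 rad/s².
The required torque is τ = Iα = (2.140)(19.28) = 41.24 N·m.
A tangential force at the equator gives τ = FR, so F = τ/R = 41.24/0.368 = 112.1 N.

F ≈ 112 N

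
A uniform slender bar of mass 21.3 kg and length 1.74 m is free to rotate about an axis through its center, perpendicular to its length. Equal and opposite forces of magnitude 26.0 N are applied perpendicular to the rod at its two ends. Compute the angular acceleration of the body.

α ≈ 8.42 rad/s²

I = (1/12)ML² = (1/12)(21.3)(1.74)² = 5.374 kg·m².
The couple gives τ = F·(L/2) + F·(L/2) = F L = (26.0)(1.74) = 45.24 N·m.
From τ = Iα: α = 45.24/5.374 = 8.418 rad/s².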